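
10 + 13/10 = 113/10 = 11.30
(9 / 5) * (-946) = -8514 / 5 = -1702.80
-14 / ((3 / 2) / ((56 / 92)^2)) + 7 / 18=-29225 / 9522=-3.07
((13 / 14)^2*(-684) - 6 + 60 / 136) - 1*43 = -1063465 / 1666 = -638.33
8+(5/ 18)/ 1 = 149/ 18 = 8.28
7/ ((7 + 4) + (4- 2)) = 7/ 13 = 0.54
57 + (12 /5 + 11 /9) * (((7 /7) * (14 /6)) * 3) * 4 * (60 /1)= 18427 /3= 6142.33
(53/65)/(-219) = -53/14235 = -0.00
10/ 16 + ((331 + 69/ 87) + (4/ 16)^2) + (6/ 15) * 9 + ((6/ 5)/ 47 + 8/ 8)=36758053/ 109040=337.11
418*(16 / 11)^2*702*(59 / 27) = 14922752 / 11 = 1356613.82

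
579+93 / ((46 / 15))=28029 / 46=609.33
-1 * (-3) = 3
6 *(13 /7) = 78 /7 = 11.14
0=0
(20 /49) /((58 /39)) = 0.27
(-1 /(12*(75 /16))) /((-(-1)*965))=-0.00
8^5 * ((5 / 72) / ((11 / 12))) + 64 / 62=2540576 / 1023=2483.46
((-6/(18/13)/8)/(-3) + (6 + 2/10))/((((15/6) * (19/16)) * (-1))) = -2.15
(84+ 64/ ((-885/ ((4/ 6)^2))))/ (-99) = -668804/ 788535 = -0.85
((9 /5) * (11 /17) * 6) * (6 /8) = 891 /170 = 5.24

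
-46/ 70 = -23/ 35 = -0.66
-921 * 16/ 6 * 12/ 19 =-29472/ 19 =-1551.16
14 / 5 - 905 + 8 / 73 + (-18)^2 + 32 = -199323 / 365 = -546.09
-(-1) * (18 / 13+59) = 785 / 13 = 60.38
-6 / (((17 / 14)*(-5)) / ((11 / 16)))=231 / 340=0.68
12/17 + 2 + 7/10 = 579/170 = 3.41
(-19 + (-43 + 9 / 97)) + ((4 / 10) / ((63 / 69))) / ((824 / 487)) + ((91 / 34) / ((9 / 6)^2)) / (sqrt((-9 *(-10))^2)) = -118713162509 / 1926064980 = -61.64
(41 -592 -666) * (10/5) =-2434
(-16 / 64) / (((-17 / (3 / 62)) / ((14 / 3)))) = 7 / 2108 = 0.00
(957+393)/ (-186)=-225/ 31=-7.26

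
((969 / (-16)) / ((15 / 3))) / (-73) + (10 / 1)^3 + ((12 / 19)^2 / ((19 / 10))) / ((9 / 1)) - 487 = 513.19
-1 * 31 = -31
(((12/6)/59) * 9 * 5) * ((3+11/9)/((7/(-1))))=-380/413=-0.92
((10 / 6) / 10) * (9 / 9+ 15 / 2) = 17 / 12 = 1.42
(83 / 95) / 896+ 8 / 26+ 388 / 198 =248486981 / 109549440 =2.27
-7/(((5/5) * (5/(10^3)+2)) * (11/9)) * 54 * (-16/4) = 2721600/4411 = 617.00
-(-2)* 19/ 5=38/ 5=7.60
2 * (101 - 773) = -1344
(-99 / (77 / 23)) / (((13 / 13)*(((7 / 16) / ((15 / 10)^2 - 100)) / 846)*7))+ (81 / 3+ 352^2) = 316399141 / 343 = 922446.48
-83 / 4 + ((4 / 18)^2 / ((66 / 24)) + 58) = 37.27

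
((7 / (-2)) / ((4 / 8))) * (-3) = 21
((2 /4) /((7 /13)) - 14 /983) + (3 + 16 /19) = 1243703 /261478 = 4.76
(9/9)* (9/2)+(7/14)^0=11/2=5.50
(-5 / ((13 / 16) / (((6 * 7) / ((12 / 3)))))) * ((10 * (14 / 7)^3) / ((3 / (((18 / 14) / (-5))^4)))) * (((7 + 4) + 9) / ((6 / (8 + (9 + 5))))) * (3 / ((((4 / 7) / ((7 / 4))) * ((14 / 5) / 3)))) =-3464208 / 637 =-5438.32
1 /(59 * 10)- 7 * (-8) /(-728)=-577 /7670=-0.08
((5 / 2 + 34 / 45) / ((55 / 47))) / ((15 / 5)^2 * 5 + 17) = 13771 / 306900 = 0.04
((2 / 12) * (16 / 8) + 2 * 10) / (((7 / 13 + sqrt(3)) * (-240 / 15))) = 5551 / 21984 - 10309 * sqrt(3) / 21984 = -0.56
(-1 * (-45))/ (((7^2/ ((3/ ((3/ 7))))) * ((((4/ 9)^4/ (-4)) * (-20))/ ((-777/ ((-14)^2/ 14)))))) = -6554439/ 3584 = -1828.81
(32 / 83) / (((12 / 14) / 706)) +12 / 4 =79819 / 249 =320.56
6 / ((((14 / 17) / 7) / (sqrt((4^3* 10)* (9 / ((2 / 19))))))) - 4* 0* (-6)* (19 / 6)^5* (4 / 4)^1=11930.08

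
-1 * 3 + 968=965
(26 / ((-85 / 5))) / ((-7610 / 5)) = 13 / 12937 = 0.00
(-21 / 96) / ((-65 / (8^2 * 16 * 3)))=10.34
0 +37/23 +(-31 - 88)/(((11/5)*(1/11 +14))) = -1590/713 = -2.23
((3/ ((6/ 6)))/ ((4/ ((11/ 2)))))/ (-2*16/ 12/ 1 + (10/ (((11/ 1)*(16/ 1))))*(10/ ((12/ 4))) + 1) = -363/ 130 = -2.79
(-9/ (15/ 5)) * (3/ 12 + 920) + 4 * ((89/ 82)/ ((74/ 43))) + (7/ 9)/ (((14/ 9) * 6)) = -12552313/ 4551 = -2758.14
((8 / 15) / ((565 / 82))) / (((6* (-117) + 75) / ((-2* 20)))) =5248 / 1062765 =0.00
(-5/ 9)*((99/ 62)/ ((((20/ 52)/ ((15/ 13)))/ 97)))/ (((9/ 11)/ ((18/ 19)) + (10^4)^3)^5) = -41241940080/ 159762592000689883920001191617680001029124360000444394610000076759069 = -0.00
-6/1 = -6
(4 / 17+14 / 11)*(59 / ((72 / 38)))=52687 / 1122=46.96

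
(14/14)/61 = 1/61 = 0.02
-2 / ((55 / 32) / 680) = -8704 / 11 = -791.27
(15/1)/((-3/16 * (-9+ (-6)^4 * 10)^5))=-80/364348106517619589751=-0.00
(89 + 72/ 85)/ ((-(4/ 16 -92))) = 30548/ 31195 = 0.98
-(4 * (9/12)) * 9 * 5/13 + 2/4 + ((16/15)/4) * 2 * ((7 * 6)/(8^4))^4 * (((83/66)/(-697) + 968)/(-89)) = -9.88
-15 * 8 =-120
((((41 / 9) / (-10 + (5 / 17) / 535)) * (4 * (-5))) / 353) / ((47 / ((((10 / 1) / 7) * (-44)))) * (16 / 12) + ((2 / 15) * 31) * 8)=164073800 / 203851344033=0.00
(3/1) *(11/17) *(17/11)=3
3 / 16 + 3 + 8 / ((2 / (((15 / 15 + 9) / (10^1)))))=115 / 16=7.19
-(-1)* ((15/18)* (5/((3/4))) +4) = 86/9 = 9.56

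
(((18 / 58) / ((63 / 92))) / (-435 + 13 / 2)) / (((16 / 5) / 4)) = -0.00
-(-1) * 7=7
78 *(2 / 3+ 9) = 754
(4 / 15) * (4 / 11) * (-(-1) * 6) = 32 / 55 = 0.58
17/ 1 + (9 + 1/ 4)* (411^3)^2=178341598647676625/ 4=44585399661919156.25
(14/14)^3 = 1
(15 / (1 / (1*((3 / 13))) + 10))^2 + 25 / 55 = 31520 / 20339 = 1.55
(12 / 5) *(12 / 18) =8 / 5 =1.60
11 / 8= 1.38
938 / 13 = 72.15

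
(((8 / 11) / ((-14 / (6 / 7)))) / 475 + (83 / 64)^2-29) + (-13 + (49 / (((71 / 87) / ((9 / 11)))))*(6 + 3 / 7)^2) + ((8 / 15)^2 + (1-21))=1320209615866303 / 670105497600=1970.15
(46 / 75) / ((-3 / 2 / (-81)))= 828 / 25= 33.12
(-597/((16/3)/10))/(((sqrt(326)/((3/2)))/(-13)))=349245 *sqrt(326)/5216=1208.93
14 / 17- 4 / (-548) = 1935 / 2329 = 0.83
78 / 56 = 39 / 28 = 1.39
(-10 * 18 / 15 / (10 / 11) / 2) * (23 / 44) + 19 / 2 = 121 / 20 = 6.05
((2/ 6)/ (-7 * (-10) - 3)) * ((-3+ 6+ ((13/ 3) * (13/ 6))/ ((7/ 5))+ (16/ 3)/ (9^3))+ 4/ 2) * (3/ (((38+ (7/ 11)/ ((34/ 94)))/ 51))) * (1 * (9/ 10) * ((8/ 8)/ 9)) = 1140145171/ 50840678700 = 0.02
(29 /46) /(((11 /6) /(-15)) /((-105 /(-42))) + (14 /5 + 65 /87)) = 189225 /1049996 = 0.18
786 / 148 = 393 / 74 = 5.31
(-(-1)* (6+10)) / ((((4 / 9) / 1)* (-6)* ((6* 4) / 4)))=-1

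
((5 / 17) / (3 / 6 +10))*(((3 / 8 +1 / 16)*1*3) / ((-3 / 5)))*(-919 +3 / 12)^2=-112546875 / 2176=-51721.91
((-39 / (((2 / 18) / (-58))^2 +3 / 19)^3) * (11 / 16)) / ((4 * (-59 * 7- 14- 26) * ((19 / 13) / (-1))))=-212143454095914451539 / 82488615037860494761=-2.57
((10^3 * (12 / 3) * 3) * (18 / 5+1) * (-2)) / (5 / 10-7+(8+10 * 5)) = -220800 / 103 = -2143.69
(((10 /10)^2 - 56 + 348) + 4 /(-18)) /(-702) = -2635 /6318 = -0.42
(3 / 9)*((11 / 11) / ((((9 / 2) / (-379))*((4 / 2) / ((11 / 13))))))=-4169 / 351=-11.88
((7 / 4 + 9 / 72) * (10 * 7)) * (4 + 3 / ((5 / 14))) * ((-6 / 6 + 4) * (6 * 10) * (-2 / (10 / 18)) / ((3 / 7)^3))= -13397580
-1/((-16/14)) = 7/8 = 0.88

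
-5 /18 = -0.28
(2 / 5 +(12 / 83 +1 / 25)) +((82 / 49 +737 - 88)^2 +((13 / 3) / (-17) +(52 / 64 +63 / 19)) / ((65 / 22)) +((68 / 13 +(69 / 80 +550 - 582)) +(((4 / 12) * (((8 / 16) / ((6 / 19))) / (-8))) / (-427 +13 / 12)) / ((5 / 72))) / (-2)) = 228728919037941539513 / 540231183055200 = 423390.81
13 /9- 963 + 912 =-446 /9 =-49.56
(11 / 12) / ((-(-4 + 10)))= -0.15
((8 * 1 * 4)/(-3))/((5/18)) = -192/5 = -38.40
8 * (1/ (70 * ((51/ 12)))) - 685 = -407559/ 595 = -684.97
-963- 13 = -976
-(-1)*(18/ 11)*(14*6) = 1512/ 11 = 137.45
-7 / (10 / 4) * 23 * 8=-2576 / 5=-515.20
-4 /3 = -1.33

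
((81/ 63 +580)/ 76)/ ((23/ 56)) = 18.62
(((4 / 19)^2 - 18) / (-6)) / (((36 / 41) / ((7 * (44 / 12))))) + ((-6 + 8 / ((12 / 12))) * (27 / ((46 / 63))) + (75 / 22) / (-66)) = 13133009060 / 81377703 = 161.38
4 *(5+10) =60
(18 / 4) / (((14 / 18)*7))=81 / 98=0.83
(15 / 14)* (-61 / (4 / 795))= -727425 / 56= -12989.73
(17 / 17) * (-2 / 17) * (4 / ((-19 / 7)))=56 / 323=0.17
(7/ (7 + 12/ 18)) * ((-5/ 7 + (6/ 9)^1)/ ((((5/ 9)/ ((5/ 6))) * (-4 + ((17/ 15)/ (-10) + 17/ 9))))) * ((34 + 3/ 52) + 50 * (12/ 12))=2950425/ 1197196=2.46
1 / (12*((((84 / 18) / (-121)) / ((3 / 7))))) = -363 / 392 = -0.93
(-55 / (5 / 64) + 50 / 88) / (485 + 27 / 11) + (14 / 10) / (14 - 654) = -12399167 / 8579200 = -1.45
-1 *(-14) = 14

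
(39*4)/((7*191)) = 156/1337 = 0.12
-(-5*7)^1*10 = 350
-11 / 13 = -0.85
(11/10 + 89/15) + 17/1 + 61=85.03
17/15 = 1.13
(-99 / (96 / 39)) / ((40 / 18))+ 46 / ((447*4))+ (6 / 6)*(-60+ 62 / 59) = -1300030459 / 16878720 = -77.02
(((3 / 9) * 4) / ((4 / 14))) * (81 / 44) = 189 / 22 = 8.59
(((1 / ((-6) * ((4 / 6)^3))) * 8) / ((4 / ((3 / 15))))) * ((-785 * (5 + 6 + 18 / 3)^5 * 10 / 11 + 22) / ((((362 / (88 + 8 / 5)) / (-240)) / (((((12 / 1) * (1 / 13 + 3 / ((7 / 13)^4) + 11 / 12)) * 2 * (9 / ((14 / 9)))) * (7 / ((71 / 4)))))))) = -27202677468103.73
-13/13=-1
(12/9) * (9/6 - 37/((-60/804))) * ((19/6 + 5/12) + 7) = 631571/90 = 7017.46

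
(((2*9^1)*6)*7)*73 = 55188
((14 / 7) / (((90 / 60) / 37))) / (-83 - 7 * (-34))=148 / 465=0.32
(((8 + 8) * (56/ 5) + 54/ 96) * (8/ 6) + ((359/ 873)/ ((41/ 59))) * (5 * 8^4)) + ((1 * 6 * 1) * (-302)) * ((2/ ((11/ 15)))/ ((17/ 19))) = 915079494757/ 133865820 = 6835.80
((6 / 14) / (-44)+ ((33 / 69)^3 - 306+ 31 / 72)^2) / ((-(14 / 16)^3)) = -44108421224905639144 / 316691845014699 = -139278.68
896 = 896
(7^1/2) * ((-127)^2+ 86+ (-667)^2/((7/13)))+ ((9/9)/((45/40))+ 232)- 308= 26536103/9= 2948455.89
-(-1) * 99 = 99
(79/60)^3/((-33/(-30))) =493039/237600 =2.08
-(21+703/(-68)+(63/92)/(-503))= -4193227/393346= -10.66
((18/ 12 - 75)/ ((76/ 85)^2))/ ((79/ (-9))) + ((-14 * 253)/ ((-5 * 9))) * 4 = 13359970519/ 41067360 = 325.32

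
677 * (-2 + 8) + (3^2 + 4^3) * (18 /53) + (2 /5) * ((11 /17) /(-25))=460273834 /112625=4086.78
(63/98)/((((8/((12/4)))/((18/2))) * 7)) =243/784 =0.31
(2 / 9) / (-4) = -0.06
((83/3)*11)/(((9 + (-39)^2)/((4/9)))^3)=7304/979113612375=0.00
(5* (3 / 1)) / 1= 15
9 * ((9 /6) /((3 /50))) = 225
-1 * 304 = -304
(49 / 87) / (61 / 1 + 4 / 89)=4361 / 472671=0.01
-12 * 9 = -108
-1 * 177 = -177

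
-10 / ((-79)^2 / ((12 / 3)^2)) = -160 / 6241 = -0.03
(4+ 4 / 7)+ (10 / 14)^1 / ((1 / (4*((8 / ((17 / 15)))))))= 2944 / 119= 24.74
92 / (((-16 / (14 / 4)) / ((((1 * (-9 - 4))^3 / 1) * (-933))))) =-330017961 / 8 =-41252245.12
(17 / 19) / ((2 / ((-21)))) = -357 / 38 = -9.39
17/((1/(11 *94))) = 17578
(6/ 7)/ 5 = 6/ 35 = 0.17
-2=-2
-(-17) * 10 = 170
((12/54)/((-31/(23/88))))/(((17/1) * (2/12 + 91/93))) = -23/238986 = -0.00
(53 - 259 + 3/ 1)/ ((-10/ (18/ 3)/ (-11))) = -6699/ 5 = -1339.80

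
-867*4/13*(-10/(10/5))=17340/13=1333.85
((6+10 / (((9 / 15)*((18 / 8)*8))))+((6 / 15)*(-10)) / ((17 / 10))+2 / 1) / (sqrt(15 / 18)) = 3017*sqrt(30) / 2295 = 7.20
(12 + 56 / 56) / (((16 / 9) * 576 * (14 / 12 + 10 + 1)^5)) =3159 / 66338290976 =0.00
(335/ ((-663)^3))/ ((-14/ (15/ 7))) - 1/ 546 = -8717281/ 4760092701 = -0.00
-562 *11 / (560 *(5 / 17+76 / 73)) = -8.27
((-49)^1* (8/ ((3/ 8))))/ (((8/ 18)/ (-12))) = 28224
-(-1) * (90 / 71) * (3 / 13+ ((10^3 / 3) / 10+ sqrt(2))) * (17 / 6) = 125.63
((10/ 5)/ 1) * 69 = 138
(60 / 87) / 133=20 / 3857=0.01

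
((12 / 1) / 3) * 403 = 1612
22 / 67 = 0.33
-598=-598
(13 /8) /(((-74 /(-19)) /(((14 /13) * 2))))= 133 /148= 0.90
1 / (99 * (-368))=-1 / 36432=-0.00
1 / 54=0.02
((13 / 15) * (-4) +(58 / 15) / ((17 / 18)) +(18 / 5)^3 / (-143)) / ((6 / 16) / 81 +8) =2824128 / 75057125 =0.04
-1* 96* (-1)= 96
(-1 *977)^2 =954529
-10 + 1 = -9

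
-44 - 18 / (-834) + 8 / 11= -43.25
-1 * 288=-288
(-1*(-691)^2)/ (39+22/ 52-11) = -12414506/ 739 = -16799.06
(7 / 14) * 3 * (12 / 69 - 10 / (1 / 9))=-3099 / 23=-134.74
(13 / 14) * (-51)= -663 / 14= -47.36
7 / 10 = 0.70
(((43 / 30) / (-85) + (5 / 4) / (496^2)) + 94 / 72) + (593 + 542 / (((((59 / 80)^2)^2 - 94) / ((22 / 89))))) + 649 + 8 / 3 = 177797214732667843404043 / 142863448326336691200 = 1244.53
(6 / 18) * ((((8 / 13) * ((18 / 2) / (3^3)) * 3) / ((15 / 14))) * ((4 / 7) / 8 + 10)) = 1.93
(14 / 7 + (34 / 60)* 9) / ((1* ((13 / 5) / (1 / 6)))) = 71 / 156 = 0.46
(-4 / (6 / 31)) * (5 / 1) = -310 / 3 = -103.33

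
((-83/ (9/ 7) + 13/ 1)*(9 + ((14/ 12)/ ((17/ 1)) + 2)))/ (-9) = 261928/ 4131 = 63.41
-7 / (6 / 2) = -7 / 3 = -2.33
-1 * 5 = -5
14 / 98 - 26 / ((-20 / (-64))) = -2907 / 35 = -83.06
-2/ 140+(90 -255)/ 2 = -2888/ 35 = -82.51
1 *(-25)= -25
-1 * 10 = -10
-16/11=-1.45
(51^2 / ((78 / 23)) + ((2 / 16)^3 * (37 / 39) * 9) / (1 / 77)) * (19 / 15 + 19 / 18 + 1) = 39203063 / 15360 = 2552.28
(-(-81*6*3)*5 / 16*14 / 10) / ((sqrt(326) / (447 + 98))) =2781135*sqrt(326) / 2608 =19254.10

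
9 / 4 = 2.25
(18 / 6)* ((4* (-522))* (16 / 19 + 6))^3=-59998831805952000 / 6859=-8747460534473.25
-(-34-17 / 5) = 187 / 5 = 37.40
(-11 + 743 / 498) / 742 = -4735 / 369516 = -0.01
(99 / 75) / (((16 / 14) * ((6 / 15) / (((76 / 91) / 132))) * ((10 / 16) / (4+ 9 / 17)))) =1463 / 11050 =0.13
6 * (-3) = -18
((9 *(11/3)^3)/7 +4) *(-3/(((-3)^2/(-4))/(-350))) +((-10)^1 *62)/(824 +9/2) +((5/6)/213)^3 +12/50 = -2718980078020557091/86467933236600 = -31444.95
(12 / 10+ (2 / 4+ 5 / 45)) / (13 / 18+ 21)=163 / 1955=0.08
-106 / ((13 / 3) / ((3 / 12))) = -6.12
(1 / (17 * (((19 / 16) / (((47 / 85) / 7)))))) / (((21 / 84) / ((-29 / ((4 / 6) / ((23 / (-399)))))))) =1003168 / 25560605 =0.04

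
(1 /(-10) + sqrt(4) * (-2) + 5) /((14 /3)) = 0.19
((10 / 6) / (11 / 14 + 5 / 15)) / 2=35 / 47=0.74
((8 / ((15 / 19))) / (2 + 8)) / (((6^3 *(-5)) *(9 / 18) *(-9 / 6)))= 38 / 30375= 0.00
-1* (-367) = 367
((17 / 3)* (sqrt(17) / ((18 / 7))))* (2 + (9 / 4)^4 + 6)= 305.56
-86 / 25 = -3.44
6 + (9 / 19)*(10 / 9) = 124 / 19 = 6.53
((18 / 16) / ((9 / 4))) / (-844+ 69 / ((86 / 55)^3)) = -318028 / 525351389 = -0.00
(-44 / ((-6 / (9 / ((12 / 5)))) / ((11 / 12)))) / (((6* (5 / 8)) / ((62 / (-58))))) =-3751 / 522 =-7.19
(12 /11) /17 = 12 /187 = 0.06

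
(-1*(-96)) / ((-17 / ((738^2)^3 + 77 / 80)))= -77549572544756152782 / 85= -912347912291248856.26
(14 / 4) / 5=7 / 10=0.70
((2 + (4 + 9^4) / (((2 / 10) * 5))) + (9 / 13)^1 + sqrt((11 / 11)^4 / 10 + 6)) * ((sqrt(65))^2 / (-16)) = -106725 / 4- 13 * sqrt(610) / 32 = -26691.28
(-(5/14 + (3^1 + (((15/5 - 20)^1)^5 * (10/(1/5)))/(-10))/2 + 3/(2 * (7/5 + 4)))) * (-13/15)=2907158956/945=3076358.68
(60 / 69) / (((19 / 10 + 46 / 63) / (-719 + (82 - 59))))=-8769600 / 38111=-230.11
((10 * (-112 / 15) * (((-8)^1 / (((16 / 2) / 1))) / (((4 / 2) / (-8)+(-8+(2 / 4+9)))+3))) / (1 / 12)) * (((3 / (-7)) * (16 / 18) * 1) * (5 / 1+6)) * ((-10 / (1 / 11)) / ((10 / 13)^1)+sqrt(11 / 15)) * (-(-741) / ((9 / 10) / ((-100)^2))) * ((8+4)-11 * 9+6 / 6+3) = -13208810700800000 / 153+18473861120000 * sqrt(165) / 459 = -85815100347903.36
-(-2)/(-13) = -2/13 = -0.15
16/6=8/3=2.67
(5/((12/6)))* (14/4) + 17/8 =87/8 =10.88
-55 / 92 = -0.60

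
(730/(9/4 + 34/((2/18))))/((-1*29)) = -2920/35757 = -0.08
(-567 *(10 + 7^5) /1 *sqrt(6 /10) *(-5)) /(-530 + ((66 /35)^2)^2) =-14308818024375 *sqrt(15) /776356514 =-71381.91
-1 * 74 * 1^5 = -74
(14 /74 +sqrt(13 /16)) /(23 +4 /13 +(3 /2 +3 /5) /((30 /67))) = 9100 /1346689 +325 * sqrt(13) /36397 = 0.04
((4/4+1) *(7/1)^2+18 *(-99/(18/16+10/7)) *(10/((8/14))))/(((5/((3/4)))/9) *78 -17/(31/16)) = -21969297/88868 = -247.21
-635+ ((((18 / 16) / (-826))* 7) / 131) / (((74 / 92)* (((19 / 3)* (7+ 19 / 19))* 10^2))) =-22081691168621 / 34774316800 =-635.00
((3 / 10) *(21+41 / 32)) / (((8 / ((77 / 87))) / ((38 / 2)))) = 1043119 / 74240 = 14.05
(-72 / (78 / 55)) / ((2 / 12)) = -3960 / 13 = -304.62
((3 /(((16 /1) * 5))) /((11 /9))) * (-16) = -27 /55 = -0.49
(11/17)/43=11/731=0.02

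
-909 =-909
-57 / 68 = -0.84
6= 6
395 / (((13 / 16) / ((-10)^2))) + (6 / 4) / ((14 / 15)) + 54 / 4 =17701499 / 364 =48630.49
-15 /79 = -0.19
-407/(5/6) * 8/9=-6512/15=-434.13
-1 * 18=-18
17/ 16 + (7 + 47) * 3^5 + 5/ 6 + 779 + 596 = 695947/ 48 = 14498.90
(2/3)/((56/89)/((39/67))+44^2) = 0.00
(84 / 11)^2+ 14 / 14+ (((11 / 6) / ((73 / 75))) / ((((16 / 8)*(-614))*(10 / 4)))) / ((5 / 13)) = 59.31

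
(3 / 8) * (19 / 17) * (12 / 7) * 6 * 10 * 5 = 25650 / 119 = 215.55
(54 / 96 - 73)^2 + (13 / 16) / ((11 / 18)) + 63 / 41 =606150643 / 115456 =5250.06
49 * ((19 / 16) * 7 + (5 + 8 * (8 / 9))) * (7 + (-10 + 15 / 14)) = -61761 / 32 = -1930.03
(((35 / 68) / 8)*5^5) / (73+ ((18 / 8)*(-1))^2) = 109375 / 42466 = 2.58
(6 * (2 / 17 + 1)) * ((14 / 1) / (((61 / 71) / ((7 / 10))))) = 396606 / 5185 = 76.49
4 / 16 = 1 / 4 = 0.25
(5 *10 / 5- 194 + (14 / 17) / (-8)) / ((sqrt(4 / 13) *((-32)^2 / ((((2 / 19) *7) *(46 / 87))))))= -671853 *sqrt(13) / 19183616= -0.13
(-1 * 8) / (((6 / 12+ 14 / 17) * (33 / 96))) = -8704 / 495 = -17.58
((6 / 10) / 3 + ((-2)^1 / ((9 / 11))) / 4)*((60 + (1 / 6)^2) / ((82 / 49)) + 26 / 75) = -98893933 / 6642000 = -14.89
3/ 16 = 0.19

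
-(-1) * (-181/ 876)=-181/ 876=-0.21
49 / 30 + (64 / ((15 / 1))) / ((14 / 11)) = 349 / 70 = 4.99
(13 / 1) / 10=13 / 10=1.30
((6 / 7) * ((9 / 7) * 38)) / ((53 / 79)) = 162108 / 2597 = 62.42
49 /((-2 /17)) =-833 /2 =-416.50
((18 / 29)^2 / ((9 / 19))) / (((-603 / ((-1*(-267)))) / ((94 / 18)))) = -317908 / 169041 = -1.88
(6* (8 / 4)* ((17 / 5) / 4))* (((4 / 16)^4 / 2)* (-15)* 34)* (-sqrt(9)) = 30.48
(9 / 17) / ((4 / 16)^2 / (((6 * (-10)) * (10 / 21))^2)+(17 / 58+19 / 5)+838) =0.00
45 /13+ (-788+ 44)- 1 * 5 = -9692 /13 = -745.54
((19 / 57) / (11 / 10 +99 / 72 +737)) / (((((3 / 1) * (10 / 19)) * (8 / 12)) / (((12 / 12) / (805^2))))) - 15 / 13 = -862556915881 / 747549327525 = -1.15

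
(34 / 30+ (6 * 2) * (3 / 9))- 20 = -223 / 15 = -14.87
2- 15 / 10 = 1 / 2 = 0.50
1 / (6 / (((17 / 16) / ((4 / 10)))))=85 / 192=0.44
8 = 8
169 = 169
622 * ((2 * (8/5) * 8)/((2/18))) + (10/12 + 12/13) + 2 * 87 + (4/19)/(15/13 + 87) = 203075130913/1415310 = 143484.56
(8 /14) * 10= 40 /7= 5.71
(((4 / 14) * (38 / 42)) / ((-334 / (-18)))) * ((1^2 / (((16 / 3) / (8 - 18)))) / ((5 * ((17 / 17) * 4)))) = -171 / 130928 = -0.00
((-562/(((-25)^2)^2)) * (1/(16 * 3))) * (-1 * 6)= 281/1562500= 0.00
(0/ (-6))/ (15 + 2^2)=0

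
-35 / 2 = -17.50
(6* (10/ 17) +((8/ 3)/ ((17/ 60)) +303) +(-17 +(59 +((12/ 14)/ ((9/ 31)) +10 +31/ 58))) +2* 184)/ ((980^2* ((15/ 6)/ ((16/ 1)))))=0.00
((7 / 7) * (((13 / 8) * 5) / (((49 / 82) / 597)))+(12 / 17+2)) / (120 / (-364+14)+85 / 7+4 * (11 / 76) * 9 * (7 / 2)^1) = 2570329595 / 9507862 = 270.34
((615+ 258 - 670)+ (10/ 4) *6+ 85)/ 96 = 101/ 32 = 3.16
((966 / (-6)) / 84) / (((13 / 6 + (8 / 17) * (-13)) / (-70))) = -13685 / 403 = -33.96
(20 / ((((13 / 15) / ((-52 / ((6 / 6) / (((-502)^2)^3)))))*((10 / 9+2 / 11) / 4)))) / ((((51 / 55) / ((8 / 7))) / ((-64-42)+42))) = 557699379054227638272000 / 119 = 4686549403817038977075.63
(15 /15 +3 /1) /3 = 1.33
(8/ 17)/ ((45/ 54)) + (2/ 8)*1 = 277/ 340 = 0.81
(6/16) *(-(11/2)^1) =-33/16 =-2.06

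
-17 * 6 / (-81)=34 / 27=1.26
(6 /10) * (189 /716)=567 /3580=0.16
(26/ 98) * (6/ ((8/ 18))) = 351/ 98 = 3.58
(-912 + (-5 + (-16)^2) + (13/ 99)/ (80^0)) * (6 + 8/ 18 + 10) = -9683048/ 891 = -10867.62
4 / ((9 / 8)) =32 / 9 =3.56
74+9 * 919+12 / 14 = 58421 / 7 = 8345.86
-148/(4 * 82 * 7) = -37/574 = -0.06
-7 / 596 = -0.01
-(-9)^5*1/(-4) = -59049/4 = -14762.25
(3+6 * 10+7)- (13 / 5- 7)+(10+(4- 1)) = 437 / 5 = 87.40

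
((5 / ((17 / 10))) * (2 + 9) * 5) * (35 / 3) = 96250 / 51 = 1887.25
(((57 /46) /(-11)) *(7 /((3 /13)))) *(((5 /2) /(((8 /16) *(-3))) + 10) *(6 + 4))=-216125 /759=-284.75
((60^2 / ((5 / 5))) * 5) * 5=90000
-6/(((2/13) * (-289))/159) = 6201/289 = 21.46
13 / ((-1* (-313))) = 13 / 313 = 0.04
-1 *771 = -771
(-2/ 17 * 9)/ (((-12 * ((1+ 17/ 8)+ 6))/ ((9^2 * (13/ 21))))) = 0.48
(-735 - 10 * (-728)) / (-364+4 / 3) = -18.05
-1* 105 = -105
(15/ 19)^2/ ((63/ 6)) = 150/ 2527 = 0.06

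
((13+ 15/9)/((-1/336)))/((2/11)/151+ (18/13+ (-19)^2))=-106410304/7824997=-13.60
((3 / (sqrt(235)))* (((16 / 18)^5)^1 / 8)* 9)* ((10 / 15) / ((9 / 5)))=8192* sqrt(235) / 2775303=0.05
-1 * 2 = -2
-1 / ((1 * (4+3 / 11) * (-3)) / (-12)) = -44 / 47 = -0.94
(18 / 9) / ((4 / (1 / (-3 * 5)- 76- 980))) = -15841 / 30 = -528.03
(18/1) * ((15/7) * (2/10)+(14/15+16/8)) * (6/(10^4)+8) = 42363177/87500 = 484.15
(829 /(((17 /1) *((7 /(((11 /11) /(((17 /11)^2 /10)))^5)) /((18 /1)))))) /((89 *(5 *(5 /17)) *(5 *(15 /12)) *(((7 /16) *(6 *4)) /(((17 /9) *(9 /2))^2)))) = 41284079988919680 /30421278200201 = 1357.08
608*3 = 1824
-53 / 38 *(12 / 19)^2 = -3816 / 6859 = -0.56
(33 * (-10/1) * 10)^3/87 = -11979000000/29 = -413068965.52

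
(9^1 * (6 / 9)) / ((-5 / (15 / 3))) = -6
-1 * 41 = -41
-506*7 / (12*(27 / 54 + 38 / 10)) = -8855 / 129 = -68.64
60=60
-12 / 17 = -0.71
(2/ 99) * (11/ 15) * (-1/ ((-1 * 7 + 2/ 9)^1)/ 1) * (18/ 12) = 1/ 305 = 0.00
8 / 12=2 / 3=0.67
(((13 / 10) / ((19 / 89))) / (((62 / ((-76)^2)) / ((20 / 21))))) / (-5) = -351728 / 3255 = -108.06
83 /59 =1.41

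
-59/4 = -14.75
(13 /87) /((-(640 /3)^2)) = -39 /11878400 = -0.00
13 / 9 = 1.44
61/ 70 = 0.87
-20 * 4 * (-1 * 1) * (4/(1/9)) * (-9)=-25920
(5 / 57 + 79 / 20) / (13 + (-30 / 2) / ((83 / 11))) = 382049 / 1041960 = 0.37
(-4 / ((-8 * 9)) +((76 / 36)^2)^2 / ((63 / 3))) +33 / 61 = 25926557 / 16809282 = 1.54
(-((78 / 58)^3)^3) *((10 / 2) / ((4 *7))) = -1043641805793795 / 406200087324332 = -2.57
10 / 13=0.77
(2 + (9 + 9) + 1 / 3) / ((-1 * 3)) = -6.78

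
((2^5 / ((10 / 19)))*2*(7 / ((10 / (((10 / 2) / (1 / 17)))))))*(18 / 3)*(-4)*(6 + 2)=-6945792 / 5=-1389158.40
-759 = -759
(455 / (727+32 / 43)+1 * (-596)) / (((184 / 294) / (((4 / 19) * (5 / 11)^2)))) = -2074822925 / 50141817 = -41.38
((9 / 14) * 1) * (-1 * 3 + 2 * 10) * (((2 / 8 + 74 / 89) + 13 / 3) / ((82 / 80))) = 1474665 / 25543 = 57.73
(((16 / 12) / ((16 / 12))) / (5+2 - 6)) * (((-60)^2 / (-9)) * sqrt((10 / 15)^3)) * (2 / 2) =-800 * sqrt(6) / 9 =-217.73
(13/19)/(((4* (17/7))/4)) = 91/323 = 0.28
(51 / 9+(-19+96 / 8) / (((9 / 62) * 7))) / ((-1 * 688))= 11 / 6192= 0.00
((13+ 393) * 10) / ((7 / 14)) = 8120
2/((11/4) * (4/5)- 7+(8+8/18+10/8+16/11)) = 0.32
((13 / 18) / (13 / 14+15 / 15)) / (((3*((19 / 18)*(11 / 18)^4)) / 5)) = 1179360 / 278179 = 4.24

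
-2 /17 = -0.12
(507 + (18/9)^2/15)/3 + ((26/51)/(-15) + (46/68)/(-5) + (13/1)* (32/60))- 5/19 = 113431/646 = 175.59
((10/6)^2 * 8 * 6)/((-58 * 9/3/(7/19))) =-0.28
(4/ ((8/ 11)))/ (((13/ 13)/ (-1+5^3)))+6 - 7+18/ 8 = 2733/ 4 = 683.25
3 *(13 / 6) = 13 / 2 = 6.50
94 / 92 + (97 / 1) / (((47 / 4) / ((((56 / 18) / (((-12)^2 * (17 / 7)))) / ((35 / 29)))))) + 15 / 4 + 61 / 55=389154115 / 65495628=5.94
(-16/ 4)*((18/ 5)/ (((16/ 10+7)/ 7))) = -504/ 43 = -11.72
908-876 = 32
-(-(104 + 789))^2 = -797449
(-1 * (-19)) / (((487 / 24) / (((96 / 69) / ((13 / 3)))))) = 43776 / 145613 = 0.30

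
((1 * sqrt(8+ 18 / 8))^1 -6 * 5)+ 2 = -28+ sqrt(41) / 2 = -24.80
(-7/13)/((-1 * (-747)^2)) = 7/7254117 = 0.00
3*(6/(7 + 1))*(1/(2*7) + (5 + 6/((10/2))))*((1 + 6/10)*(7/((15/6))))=7902/125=63.22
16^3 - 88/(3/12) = 3744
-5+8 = 3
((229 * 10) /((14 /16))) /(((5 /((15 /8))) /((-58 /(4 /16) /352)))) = -99615 /154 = -646.85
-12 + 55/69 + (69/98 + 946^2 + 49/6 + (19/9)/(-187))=1697419423858/1896741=894913.66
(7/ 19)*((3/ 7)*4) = 12/ 19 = 0.63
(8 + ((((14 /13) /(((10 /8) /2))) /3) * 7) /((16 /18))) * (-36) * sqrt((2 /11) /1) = -192.23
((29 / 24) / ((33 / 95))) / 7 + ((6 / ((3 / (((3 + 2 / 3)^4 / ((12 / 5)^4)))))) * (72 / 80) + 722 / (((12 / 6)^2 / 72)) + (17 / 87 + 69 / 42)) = 5420900987813 / 416731392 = 13008.14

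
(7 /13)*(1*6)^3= 1512 /13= 116.31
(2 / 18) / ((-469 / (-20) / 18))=40 / 469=0.09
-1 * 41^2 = -1681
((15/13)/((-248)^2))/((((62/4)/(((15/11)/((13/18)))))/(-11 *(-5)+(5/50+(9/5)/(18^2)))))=34335/272647232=0.00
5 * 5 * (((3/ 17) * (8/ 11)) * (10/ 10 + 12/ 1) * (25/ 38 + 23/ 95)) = 7020/ 187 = 37.54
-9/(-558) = 1/62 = 0.02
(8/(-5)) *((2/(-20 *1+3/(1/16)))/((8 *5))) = -1/350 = -0.00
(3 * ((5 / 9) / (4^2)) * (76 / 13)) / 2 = 95 / 312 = 0.30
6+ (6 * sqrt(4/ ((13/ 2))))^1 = 12 * sqrt(26)/ 13+ 6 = 10.71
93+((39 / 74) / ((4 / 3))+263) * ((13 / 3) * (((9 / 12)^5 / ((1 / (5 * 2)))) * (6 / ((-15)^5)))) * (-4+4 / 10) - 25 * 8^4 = -2422627935619 / 23680000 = -102306.92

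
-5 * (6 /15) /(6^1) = -1 /3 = -0.33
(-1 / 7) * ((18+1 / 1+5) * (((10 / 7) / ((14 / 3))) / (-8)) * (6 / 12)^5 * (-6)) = -135 / 5488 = -0.02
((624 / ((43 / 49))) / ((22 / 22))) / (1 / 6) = 183456 / 43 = 4266.42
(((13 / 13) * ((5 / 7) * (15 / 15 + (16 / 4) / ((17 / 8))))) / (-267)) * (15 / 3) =-175 / 4539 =-0.04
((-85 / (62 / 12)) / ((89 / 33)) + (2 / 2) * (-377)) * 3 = -3170919 / 2759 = -1149.30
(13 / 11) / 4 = 13 / 44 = 0.30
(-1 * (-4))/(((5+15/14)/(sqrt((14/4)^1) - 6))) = -336/85+28 * sqrt(14)/85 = -2.72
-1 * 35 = -35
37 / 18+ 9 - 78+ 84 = 307 / 18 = 17.06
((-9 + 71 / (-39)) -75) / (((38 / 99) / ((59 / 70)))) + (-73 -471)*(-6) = 106352511 / 34580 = 3075.55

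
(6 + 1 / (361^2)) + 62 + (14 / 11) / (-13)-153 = -85.10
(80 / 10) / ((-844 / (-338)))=676 / 211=3.20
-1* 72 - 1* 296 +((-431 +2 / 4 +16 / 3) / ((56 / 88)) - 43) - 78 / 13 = -45575 / 42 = -1085.12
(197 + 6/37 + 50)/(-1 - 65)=-9145/2442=-3.74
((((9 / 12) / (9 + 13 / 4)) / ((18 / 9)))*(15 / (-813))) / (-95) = 3 / 504602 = 0.00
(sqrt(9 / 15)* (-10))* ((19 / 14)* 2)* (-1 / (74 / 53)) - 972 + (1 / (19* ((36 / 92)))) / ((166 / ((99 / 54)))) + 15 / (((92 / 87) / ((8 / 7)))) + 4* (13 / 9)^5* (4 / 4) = -55809723454937 / 59969455812 + 1007* sqrt(15) / 259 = -915.58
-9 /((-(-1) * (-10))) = 9 /10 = 0.90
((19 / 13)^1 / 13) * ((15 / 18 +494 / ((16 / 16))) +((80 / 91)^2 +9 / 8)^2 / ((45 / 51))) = 624047053400803 / 11125601672640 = 56.09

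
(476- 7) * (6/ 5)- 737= -871/ 5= -174.20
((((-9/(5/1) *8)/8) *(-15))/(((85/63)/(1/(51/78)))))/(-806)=-1701/44795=-0.04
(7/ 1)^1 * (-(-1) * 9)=63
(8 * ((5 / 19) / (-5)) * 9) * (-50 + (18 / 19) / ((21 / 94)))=173.40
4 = 4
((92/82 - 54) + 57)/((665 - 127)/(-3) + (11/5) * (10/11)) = -507/21812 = -0.02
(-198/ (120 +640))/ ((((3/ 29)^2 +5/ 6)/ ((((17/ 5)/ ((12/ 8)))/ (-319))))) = 4437/ 2023025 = 0.00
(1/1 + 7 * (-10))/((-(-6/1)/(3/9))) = -23/6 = -3.83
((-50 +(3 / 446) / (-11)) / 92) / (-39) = 245303 / 17602728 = 0.01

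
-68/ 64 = -17/ 16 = -1.06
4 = 4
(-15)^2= 225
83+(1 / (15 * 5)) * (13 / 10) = 62263 / 750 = 83.02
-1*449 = -449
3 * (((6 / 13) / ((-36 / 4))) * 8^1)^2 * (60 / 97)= 5120 / 16393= 0.31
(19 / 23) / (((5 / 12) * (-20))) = -57 / 575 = -0.10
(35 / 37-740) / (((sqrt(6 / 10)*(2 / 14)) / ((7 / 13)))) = -3596.28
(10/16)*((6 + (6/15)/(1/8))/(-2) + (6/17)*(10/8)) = -707/272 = -2.60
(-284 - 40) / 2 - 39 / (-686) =-111093 / 686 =-161.94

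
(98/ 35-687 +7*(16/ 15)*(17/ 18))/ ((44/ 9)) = -18283/ 132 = -138.51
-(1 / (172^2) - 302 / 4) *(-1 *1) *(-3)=6700773 / 29584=226.50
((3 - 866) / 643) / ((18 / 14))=-6041 / 5787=-1.04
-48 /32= -3 /2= -1.50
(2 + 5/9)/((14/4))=46/63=0.73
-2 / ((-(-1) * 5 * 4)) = -1 / 10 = -0.10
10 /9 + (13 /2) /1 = 137 /18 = 7.61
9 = 9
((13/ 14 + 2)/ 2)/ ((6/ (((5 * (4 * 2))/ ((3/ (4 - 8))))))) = -820/ 63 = -13.02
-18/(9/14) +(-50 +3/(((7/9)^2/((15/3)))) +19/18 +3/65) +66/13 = -2695969/57330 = -47.03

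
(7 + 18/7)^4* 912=18377822352/2401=7654236.71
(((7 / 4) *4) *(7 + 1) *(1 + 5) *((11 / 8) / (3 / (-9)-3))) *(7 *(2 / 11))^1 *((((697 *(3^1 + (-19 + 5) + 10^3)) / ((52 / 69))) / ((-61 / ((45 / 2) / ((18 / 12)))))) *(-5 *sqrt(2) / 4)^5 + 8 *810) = -196647317409375 *sqrt(2) / 406016-1143072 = -686094658.35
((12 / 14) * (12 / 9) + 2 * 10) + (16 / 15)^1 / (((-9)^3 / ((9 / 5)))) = 898988 / 42525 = 21.14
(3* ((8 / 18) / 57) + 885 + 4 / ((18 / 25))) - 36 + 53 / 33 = 856.19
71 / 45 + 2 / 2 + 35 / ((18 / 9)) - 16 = 367 / 90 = 4.08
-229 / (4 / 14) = -1603 / 2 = -801.50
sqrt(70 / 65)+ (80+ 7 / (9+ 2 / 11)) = sqrt(182) / 13+ 8157 / 101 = 81.80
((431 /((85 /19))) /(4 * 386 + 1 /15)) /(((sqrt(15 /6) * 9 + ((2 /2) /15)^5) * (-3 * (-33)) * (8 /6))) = -327290625 /106473841060252994438 + 2236826865234375 * sqrt(10) /212947682120505988876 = 0.00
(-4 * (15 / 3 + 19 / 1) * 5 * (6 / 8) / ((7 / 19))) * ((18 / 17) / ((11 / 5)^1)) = -615600 / 1309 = -470.28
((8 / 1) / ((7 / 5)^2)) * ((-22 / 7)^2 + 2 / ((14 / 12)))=113600 / 2401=47.31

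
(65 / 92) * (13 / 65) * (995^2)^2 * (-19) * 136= -8231295506248750 / 23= -357882413315163.04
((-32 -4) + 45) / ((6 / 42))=63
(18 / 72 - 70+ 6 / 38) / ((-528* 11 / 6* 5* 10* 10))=5289 / 36784000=0.00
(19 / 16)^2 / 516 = 361 / 132096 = 0.00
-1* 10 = -10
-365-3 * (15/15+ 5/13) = -4799/13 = -369.15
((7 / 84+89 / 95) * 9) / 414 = 1163 / 52440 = 0.02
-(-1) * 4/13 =0.31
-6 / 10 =-3 / 5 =-0.60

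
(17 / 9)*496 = 8432 / 9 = 936.89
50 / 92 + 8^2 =2969 / 46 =64.54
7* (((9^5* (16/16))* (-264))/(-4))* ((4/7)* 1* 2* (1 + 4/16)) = 38972340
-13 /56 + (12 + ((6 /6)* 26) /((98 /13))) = 5965 /392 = 15.22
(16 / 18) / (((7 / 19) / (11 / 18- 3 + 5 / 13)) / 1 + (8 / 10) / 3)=25460 / 2373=10.73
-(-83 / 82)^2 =-6889 / 6724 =-1.02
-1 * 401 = -401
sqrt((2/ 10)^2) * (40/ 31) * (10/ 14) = 40/ 217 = 0.18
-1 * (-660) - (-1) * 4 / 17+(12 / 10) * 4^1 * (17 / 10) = 284068 / 425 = 668.40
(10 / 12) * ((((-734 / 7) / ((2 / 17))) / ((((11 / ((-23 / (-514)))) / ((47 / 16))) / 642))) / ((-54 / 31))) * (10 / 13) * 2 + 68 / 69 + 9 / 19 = 244474466023079 / 48566005488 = 5033.86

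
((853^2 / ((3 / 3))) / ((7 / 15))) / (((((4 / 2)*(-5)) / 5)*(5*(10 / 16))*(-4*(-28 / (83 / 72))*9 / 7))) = -60391547 / 30240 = -1997.07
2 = 2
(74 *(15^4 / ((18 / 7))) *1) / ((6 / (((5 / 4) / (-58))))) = -2428125 / 464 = -5233.03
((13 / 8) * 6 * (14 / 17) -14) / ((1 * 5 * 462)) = -0.00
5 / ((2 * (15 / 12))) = 2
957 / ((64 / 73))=69861 / 64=1091.58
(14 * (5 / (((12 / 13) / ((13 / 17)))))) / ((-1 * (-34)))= 5915 / 3468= 1.71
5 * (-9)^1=-45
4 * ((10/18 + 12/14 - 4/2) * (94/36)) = -3478/567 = -6.13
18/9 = 2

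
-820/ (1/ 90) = -73800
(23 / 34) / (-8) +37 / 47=8983 / 12784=0.70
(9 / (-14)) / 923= -9 / 12922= -0.00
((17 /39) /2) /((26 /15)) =85 /676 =0.13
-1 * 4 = -4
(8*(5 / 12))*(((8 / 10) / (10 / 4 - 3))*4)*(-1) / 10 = 32 / 15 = 2.13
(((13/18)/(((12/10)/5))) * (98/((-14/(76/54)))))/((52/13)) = -43225/5832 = -7.41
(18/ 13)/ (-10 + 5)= -18/ 65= -0.28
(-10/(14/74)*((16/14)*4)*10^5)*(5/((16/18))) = -6660000000/49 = -135918367.35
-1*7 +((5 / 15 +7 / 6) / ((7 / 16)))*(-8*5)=-1009 / 7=-144.14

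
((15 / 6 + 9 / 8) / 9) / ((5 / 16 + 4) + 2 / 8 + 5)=58 / 1377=0.04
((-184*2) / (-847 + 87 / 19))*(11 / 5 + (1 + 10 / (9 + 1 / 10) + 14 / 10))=9065128 / 3641365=2.49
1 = 1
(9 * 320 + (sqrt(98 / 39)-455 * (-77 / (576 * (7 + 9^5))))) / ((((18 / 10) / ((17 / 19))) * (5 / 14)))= 1666 * sqrt(78) / 6669 + 11658055425485 / 2908389888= 4010.63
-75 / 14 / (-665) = 15 / 1862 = 0.01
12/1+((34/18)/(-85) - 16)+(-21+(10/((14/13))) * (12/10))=-4372/315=-13.88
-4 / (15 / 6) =-8 / 5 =-1.60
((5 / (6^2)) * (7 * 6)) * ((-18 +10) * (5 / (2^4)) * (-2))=175 / 6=29.17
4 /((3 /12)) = 16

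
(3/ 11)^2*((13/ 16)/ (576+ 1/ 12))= 351/ 3345892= 0.00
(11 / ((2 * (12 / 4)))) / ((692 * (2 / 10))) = 55 / 4152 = 0.01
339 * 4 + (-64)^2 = 5452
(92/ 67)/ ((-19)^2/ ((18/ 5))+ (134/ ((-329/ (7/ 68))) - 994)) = -330786/ 215306443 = -0.00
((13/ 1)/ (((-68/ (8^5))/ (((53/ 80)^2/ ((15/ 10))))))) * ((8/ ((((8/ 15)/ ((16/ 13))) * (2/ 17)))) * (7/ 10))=-5033728/ 25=-201349.12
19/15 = 1.27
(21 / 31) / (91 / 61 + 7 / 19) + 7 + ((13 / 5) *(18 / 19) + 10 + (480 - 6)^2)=203812597127 / 907060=224695.83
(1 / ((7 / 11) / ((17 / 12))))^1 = 187 / 84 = 2.23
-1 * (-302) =302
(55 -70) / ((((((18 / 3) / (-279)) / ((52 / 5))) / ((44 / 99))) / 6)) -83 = 19261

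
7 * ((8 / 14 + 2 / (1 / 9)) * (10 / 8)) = 325 / 2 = 162.50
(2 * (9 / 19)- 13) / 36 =-229 / 684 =-0.33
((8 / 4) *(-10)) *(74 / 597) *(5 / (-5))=1480 / 597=2.48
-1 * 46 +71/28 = -1217/28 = -43.46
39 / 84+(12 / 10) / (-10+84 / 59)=0.32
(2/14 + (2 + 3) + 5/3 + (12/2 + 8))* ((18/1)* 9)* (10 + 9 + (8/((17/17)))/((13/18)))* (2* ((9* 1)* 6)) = 10950509.27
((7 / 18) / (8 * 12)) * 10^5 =21875 / 54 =405.09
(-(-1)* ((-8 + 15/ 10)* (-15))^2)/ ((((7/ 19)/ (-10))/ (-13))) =46960875/ 14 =3354348.21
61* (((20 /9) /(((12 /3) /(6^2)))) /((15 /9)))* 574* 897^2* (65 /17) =21974612030280 /17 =1292624237075.29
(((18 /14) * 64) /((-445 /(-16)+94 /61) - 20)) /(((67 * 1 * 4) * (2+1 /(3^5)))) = 11384064 /695030329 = 0.02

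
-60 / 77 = -0.78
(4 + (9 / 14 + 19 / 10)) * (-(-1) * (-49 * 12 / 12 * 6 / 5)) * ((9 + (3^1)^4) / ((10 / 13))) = -1125306 / 25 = -45012.24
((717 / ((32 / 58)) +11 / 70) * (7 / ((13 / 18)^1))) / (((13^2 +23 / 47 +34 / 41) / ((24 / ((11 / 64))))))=605903095152 / 58666465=10327.93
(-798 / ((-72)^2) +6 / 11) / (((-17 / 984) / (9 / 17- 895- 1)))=2322436103 / 114444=20293.21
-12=-12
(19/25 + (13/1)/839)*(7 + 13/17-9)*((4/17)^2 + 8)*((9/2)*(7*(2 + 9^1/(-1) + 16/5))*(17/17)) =475934506488/515250875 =923.69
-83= -83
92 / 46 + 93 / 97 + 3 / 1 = 578 / 97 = 5.96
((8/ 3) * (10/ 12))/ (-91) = -20/ 819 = -0.02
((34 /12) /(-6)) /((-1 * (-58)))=-17 /2088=-0.01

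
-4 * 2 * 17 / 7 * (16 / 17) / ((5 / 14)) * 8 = -2048 / 5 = -409.60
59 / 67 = 0.88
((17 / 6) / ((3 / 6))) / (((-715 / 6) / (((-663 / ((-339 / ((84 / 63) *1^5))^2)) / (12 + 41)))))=9248 / 1004984145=0.00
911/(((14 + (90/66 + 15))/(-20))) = -100210/167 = -600.06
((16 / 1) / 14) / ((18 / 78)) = 104 / 21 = 4.95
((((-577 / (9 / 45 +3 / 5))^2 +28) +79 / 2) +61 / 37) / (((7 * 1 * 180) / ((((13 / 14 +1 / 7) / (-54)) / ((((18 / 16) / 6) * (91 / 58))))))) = -8932007569 / 320726952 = -27.85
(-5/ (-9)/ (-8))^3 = -125/ 373248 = -0.00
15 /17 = 0.88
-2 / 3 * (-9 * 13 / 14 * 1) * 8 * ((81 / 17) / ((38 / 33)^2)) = 6880302 / 42959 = 160.16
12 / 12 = 1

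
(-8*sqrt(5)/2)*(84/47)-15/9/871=-336*sqrt(5)/47-5/2613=-15.99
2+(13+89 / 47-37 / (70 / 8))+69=134339 / 1645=81.67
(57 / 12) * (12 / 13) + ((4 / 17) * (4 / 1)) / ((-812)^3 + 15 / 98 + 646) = 50841390061165 / 11595404755441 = 4.38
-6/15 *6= -12/5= -2.40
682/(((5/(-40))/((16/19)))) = -87296/19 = -4594.53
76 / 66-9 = -259 / 33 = -7.85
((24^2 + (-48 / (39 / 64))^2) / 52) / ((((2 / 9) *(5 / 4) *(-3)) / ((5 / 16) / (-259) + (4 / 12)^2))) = -29357038 / 1707069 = -17.20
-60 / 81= -20 / 27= -0.74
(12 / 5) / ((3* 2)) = 2 / 5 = 0.40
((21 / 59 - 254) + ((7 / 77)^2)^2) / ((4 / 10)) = -547756265 / 863819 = -634.11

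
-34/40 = -17/20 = -0.85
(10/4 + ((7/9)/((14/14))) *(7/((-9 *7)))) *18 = 391/9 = 43.44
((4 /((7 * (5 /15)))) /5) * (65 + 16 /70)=22.36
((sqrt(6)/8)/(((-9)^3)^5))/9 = -sqrt(6)/14824161510814728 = -0.00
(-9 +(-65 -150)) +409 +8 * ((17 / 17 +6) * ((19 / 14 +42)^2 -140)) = 683313 / 7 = 97616.14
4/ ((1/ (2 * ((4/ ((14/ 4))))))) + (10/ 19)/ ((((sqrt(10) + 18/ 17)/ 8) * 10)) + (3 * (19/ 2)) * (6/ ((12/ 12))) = 1156 * sqrt(10)/ 24377 + 30730829/ 170639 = 180.24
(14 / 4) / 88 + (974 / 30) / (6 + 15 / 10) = 172999 / 39600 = 4.37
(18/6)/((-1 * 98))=-3/98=-0.03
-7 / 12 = -0.58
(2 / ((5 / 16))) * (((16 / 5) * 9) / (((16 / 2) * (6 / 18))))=69.12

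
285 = 285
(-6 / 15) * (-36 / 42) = 12 / 35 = 0.34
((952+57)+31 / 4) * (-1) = -4067 / 4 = -1016.75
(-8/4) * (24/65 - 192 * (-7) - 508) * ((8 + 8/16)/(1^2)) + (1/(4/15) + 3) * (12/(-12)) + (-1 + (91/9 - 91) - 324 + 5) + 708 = -32567923/2340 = -13917.92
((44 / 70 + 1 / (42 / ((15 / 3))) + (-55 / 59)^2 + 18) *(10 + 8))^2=1850706719665281 / 14843767225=124679.04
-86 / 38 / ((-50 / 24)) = 516 / 475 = 1.09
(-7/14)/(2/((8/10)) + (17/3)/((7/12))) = -7/171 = -0.04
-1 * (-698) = 698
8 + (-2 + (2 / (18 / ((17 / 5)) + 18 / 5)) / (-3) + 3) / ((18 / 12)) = 14657 / 1701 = 8.62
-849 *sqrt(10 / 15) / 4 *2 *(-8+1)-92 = -92+1981 *sqrt(6) / 2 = 2334.22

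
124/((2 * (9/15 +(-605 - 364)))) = -155/2421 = -0.06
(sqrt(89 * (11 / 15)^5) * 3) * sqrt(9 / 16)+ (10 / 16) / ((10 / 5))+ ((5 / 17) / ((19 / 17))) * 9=815 / 304+ 121 * sqrt(14685) / 1500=12.46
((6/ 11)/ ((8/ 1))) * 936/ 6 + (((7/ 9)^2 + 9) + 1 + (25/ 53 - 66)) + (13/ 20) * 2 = -20299751/ 472230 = -42.99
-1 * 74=-74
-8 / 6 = -4 / 3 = -1.33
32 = 32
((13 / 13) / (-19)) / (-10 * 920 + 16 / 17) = 17 / 2971296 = 0.00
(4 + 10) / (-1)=-14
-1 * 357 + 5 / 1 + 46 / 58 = -10185 / 29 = -351.21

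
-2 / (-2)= 1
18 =18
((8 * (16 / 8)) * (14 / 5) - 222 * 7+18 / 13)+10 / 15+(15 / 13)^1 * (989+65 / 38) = -2697397 / 7410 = -364.02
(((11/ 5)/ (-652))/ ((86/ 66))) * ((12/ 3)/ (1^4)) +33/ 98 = 1120911/ 3434410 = 0.33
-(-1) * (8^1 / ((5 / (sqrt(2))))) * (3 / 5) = 24 * sqrt(2) / 25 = 1.36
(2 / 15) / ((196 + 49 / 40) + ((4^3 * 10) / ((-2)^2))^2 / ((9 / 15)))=16 / 5143667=0.00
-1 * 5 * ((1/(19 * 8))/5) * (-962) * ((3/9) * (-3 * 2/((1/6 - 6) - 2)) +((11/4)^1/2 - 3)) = -247715/28576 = -8.67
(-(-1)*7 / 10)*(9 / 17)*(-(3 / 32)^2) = -567 / 174080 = -0.00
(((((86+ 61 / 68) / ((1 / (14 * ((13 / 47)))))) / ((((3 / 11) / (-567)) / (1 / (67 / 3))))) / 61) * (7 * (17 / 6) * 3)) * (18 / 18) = -23476273821 / 768356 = -30553.90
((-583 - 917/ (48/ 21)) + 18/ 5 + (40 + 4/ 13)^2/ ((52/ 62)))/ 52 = 18.40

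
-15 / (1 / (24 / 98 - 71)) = 52005 / 49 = 1061.33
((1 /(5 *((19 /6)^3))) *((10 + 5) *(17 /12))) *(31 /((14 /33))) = 469557 /48013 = 9.78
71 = 71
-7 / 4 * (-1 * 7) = 12.25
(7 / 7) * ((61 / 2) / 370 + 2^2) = 3021 / 740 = 4.08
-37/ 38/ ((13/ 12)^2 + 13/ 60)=-13320/ 19019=-0.70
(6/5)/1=6/5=1.20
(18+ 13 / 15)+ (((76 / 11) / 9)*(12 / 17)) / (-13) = 686453 / 36465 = 18.82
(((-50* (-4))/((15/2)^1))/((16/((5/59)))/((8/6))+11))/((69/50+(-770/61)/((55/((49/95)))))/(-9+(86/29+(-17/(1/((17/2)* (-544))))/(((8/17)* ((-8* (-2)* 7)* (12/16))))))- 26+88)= 27987056810000/9929769737711061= 0.00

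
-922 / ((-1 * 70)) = 461 / 35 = 13.17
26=26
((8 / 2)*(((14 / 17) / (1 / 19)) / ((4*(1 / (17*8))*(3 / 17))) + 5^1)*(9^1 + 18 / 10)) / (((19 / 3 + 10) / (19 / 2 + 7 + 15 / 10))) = 35221392 / 245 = 143760.78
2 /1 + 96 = 98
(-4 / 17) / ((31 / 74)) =-296 / 527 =-0.56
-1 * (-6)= 6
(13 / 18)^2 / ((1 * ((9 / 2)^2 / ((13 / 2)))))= 2197 / 13122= 0.17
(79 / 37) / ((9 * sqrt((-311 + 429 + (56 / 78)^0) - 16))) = 79 * sqrt(103) / 34299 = 0.02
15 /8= 1.88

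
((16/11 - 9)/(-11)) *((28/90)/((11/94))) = 109228/59895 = 1.82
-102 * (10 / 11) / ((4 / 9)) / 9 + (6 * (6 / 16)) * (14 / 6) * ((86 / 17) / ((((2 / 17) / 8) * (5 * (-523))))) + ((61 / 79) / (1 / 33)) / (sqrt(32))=-686691 / 28765 + 2013 * sqrt(2) / 632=-19.37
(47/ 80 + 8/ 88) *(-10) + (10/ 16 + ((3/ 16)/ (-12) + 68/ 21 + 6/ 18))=-12829/ 4928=-2.60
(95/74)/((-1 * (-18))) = 95/1332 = 0.07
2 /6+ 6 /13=31 /39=0.79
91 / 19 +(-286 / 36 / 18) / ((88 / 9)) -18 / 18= 20489 / 5472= 3.74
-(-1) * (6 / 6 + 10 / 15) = 1.67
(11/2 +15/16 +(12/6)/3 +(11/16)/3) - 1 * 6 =4/3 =1.33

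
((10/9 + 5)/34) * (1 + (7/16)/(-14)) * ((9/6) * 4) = 1705/1632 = 1.04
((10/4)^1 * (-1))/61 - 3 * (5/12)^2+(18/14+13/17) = 518677/348432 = 1.49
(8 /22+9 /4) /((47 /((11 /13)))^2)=0.00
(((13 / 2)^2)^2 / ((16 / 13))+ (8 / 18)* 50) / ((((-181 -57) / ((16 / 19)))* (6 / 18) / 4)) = -484691 / 7752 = -62.52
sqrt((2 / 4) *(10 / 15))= sqrt(3) / 3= 0.58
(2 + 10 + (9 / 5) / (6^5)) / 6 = 51841 / 25920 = 2.00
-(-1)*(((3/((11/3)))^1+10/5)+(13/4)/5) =763/220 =3.47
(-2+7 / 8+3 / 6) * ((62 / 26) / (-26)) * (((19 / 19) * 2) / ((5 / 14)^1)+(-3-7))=-341 / 1352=-0.25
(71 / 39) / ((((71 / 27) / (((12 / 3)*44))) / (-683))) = -1081872 / 13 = -83220.92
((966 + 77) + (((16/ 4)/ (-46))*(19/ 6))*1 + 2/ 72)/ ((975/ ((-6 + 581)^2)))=496454425/ 1404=353600.02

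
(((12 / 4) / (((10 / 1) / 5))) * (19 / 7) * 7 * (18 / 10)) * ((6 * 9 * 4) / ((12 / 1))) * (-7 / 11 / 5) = -32319 / 275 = -117.52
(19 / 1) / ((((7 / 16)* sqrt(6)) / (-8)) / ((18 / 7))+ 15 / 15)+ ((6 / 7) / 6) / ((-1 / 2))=357504* sqrt(6) / 882335+ 115905218 / 6176345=19.76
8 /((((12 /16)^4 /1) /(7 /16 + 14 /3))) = 31360 /243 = 129.05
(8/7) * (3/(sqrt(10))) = 12 * sqrt(10)/35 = 1.08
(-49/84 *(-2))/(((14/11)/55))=605/12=50.42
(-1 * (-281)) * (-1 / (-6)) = 281 / 6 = 46.83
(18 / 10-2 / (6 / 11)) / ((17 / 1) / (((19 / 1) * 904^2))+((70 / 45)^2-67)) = 11738490624 / 406111398235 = 0.03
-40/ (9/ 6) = -80/ 3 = -26.67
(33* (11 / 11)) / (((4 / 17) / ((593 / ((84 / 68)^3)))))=544807483 / 12348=44121.11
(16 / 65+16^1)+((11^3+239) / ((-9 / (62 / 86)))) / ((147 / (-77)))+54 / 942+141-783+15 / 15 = -46346401706 / 82936035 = -558.82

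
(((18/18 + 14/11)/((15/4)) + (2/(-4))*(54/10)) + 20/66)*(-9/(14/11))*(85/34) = 1773/56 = 31.66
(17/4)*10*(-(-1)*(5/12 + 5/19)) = 13175/456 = 28.89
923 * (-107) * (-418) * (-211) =-8710522678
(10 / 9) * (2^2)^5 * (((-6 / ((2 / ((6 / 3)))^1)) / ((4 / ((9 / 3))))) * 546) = -2795520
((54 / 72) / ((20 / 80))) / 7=3 / 7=0.43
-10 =-10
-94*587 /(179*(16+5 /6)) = -331068 /18079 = -18.31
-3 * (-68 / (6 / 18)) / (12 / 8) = 408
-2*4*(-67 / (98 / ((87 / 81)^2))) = 225388 / 35721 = 6.31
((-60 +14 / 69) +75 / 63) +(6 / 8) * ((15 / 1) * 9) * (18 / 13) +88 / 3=464307 / 4186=110.92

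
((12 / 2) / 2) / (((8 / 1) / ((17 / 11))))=51 / 88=0.58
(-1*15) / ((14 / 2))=-15 / 7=-2.14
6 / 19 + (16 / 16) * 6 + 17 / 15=2123 / 285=7.45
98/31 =3.16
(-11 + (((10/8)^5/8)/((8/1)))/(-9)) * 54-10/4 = -19555487/32768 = -596.79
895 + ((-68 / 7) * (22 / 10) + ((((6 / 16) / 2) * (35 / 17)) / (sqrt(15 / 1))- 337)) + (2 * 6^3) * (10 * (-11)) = -1644418 / 35 + 7 * sqrt(15) / 272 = -46983.27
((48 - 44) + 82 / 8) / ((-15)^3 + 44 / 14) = -399 / 94412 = -0.00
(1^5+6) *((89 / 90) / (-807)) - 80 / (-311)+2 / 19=151892153 / 429170670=0.35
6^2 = 36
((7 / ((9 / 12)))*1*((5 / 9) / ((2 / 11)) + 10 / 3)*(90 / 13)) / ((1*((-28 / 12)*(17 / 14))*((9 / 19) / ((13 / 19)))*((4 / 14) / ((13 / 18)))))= -732550 / 1377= -531.99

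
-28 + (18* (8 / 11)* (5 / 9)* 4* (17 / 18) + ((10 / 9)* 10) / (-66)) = -0.69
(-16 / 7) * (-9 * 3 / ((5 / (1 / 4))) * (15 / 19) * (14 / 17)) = 648 / 323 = 2.01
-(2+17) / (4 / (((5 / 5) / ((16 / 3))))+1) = -57 / 67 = -0.85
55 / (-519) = -55 / 519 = -0.11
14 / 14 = 1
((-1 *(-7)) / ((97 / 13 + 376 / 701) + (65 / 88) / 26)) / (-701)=-16016 / 12873325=-0.00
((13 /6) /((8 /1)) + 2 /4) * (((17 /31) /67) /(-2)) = -629 /199392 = -0.00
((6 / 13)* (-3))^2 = 1.92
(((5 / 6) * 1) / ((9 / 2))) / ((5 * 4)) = 1 / 108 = 0.01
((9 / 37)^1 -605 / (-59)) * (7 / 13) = 160412 / 28379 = 5.65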